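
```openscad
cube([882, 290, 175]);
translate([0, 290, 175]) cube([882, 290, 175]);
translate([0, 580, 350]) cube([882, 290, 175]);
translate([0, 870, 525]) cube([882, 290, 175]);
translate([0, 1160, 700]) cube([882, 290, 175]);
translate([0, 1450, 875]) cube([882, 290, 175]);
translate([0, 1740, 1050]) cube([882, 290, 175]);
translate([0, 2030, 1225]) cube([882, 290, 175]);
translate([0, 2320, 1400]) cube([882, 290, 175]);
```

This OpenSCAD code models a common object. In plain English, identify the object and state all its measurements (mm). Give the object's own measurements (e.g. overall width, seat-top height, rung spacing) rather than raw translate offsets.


A straight staircase of 9 solid steps. Each step is 882 mm wide (x), 290 mm deep (y, the going) and 175 mm tall (the rise). The first step rests on the floor; each subsequent step sits one going further in +y and one rise higher in +z, directly behind and above the previous step with no overlap.


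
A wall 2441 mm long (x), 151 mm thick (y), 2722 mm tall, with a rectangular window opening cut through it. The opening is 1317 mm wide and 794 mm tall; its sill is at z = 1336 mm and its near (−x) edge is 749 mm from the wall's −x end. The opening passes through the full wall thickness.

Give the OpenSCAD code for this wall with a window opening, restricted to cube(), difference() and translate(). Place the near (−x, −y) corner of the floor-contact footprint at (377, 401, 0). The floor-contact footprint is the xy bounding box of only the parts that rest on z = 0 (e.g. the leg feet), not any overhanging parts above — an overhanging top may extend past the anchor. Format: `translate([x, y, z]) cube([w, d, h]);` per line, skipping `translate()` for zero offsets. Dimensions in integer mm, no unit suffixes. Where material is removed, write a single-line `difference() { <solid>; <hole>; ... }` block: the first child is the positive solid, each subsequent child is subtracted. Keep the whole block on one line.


difference() { translate([377, 401, 0]) cube([2441, 151, 2722]); translate([1126, 401, 1336]) cube([1317, 151, 794]); }


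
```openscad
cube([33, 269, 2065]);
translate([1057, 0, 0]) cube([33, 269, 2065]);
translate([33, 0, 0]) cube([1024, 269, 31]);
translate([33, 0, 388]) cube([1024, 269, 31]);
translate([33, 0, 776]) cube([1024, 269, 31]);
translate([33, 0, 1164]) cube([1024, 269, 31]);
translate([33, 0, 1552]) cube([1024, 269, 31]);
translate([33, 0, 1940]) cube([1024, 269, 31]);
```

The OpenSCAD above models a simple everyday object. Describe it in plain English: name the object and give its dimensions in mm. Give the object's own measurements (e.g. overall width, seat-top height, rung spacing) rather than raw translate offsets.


An open bookshelf. Two side panels, each 33 mm thick, 269 mm deep and 2065 mm tall, stand 1090 mm apart (outside-to-outside). Between them sit 6 shelves, each 31 mm thick and 269 mm deep, spanning the full gap between the sides. The bottom shelf rests on the floor (its underside at z = 0) and the clear gap between one shelf's top and the next shelf's underside is 357 mm.


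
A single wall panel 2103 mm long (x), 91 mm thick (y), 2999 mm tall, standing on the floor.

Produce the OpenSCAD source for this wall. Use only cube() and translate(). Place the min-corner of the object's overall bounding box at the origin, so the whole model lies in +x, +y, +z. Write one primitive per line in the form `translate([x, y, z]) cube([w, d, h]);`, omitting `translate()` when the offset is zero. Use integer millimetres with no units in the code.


cube([2103, 91, 2999]);


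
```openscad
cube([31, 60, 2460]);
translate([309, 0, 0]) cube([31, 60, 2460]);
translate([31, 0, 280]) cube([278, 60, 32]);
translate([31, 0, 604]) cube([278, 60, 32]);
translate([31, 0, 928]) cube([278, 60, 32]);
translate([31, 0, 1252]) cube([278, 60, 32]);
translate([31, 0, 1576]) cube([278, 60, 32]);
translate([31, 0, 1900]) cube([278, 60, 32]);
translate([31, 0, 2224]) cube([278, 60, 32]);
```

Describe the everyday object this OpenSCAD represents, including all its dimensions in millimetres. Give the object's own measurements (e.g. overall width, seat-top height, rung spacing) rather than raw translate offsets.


A straight ladder. Two 31×60 mm vertical rails, 2460 mm tall, stand 340 mm apart (outside-to-outside) with their front faces coplanar on the −y side. 7 rungs, each 60 mm deep and 32 mm tall, span between the inner faces of the rails, front faces flush with the rails. The lowest rung's underside is at z = 280 mm and rungs are spaced 324 mm apart (underside to underside).


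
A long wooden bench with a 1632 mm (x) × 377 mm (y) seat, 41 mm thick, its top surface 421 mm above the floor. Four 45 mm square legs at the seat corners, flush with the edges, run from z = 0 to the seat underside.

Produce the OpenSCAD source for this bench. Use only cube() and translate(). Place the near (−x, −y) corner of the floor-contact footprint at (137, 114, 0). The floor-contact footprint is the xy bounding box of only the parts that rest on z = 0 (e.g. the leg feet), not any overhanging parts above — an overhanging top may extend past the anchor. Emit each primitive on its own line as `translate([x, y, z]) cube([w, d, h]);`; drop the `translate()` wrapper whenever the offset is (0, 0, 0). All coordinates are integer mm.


translate([137, 114, 380]) cube([1632, 377, 41]);
translate([137, 114, 0]) cube([45, 45, 380]);
translate([137, 446, 0]) cube([45, 45, 380]);
translate([1724, 114, 0]) cube([45, 45, 380]);
translate([1724, 446, 0]) cube([45, 45, 380]);


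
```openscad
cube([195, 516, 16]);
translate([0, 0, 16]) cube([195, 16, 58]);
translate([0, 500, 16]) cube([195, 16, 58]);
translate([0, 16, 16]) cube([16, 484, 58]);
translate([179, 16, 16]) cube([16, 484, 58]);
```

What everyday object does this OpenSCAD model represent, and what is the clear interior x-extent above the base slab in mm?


An open box. The internal width is 163 mm.

A 195×516 base slab with four walls standing on it — an open box. The base is 195 mm wide and the walls are 16 mm thick, so the internal width is 195 − 2 × 16 = 163 mm.


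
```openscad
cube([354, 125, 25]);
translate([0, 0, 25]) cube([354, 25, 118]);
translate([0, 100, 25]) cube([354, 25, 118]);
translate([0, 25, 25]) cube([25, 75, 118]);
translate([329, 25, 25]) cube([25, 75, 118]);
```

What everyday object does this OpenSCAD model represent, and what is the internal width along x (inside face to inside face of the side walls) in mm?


An open box. The internal width is 304 mm.

A 354×125 base slab with four walls standing on it — an open box. The base is 354 mm wide and the walls are 25 mm thick, so the internal width is 354 − 2 × 25 = 304 mm.


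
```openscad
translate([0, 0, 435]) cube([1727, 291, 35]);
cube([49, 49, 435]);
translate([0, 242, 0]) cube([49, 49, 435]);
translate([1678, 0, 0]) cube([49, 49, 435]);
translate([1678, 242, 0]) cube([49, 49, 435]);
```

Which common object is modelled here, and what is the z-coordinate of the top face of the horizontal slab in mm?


A bench. The seat-top height is 470 mm.

A long slab on four corner posts — a bench. The slab sits at z = 435 with thickness 35, so the top is 435 + 35 = 470 mm.


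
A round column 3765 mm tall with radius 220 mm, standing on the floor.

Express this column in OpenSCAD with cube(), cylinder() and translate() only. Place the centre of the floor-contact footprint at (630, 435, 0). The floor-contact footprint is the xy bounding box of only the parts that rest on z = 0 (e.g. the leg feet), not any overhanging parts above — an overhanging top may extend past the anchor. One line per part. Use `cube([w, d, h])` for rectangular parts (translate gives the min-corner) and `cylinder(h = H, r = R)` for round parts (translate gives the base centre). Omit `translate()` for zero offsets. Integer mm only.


translate([630, 435, 0]) cylinder(h = 3765, r = 220);


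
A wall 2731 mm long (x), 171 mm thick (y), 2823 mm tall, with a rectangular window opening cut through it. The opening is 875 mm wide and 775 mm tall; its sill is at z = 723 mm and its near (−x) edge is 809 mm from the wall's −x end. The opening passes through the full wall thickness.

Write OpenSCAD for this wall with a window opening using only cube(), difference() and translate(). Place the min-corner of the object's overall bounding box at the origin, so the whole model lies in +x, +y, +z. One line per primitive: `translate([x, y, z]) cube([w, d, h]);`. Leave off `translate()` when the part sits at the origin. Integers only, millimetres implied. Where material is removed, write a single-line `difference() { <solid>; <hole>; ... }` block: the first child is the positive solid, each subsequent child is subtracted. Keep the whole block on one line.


difference() { cube([2731, 171, 2823]); translate([809, 0, 723]) cube([875, 171, 775]); }


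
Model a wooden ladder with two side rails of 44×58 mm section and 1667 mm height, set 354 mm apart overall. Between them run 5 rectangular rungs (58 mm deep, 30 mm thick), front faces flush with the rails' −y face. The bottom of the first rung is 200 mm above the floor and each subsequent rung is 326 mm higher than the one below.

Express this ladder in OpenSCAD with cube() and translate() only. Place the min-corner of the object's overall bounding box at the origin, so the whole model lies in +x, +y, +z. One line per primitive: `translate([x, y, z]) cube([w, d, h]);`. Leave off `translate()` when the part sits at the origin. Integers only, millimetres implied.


cube([44, 58, 1667]);
translate([310, 0, 0]) cube([44, 58, 1667]);
translate([44, 0, 200]) cube([266, 58, 30]);
translate([44, 0, 526]) cube([266, 58, 30]);
translate([44, 0, 852]) cube([266, 58, 30]);
translate([44, 0, 1178]) cube([266, 58, 30]);
translate([44, 0, 1504]) cube([266, 58, 30]);


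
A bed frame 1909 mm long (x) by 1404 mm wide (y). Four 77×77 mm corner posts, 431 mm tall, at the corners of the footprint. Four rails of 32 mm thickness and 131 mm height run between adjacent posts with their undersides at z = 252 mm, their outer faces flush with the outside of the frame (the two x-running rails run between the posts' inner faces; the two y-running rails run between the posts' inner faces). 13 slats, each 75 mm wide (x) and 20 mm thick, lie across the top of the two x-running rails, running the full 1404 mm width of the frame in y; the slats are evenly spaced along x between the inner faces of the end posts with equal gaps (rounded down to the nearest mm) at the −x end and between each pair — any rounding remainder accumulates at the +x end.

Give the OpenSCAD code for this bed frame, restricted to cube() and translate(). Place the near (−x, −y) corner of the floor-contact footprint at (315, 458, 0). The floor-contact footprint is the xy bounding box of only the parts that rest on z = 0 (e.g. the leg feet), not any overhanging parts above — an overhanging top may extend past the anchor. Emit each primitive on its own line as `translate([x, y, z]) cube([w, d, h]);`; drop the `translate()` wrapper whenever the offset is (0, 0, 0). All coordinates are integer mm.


// slat z = rail_z + rail_h = 252 + 131 = 383
// slat gap = ⌊(1755 − 13·75) / 14⌋ = 55
translate([315, 458, 0]) cube([77, 77, 431]);
translate([315, 1785, 0]) cube([77, 77, 431]);
translate([2147, 458, 0]) cube([77, 77, 431]);
translate([2147, 1785, 0]) cube([77, 77, 431]);
translate([392, 458, 252]) cube([1755, 32, 131]);
translate([392, 1830, 252]) cube([1755, 32, 131]);
translate([315, 535, 252]) cube([32, 1250, 131]);
translate([2192, 535, 252]) cube([32, 1250, 131]);
translate([447, 458, 383]) cube([75, 1404, 20]);
translate([577, 458, 383]) cube([75, 1404, 20]);
translate([707, 458, 383]) cube([75, 1404, 20]);
translate([837, 458, 383]) cube([75, 1404, 20]);
translate([967, 458, 383]) cube([75, 1404, 20]);
translate([1097, 458, 383]) cube([75, 1404, 20]);
translate([1227, 458, 383]) cube([75, 1404, 20]);
translate([1357, 458, 383]) cube([75, 1404, 20]);
translate([1487, 458, 383]) cube([75, 1404, 20]);
translate([1617, 458, 383]) cube([75, 1404, 20]);
translate([1747, 458, 383]) cube([75, 1404, 20]);
translate([1877, 458, 383]) cube([75, 1404, 20]);
translate([2007, 458, 383]) cube([75, 1404, 20]);


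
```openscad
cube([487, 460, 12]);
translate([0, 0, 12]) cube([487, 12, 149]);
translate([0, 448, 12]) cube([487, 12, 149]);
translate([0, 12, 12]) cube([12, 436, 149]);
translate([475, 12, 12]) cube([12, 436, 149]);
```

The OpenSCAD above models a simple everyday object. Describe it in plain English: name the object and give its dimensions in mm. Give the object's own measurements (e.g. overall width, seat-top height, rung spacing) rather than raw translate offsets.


An open-topped rectangular box: outside dimensions 487×460×161 mm, with a uniform wall and base thickness of 12 mm. The base is a full 487×460 slab on the floor; four walls sit on top of the base. The front and back walls (the −y and +y sides) span the full width; the two side walls fit between them.


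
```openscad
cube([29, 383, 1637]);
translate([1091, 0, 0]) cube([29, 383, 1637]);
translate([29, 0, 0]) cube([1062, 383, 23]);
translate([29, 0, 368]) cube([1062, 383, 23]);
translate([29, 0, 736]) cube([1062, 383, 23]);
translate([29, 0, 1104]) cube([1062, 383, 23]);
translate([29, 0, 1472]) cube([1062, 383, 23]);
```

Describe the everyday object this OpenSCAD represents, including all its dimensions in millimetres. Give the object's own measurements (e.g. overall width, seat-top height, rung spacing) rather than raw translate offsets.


An open bookshelf. Two side panels, each 29 mm thick, 383 mm deep and 1637 mm tall, stand 1120 mm apart (outside-to-outside). Between them sit 5 shelves, each 23 mm thick and 383 mm deep, spanning the full gap between the sides. The bottom shelf rests on the floor (its underside at z = 0) and the clear gap between one shelf's top and the next shelf's underside is 345 mm.


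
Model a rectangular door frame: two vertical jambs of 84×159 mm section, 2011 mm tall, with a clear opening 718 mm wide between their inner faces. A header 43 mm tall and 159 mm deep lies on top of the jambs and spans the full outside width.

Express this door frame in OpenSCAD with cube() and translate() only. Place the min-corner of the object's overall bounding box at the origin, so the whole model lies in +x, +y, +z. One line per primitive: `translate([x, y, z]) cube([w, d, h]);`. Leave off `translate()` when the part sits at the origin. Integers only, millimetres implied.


cube([84, 159, 2011]);
translate([802, 0, 0]) cube([84, 159, 2011]);
translate([0, 0, 2011]) cube([886, 159, 43]);


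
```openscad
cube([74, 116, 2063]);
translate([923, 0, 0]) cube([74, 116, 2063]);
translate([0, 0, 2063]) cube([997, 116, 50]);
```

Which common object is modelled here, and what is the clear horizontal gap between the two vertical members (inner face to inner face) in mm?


A door frame. The clear opening width is 849 mm.

Two 2063 mm tall posts with a header on top — a door frame. The left jamb is 74 mm wide at x = 0; the right jamb starts at x = 923. The clear opening is 923 − 74 = 849 mm.


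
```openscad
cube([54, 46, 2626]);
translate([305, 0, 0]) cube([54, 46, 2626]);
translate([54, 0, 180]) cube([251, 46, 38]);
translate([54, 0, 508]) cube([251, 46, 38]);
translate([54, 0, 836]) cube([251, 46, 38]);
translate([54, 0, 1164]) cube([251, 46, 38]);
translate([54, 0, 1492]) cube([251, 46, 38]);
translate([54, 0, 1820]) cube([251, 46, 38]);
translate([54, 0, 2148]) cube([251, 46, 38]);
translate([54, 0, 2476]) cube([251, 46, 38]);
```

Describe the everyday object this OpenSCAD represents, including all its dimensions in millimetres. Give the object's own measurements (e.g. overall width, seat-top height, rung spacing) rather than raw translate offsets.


A straight ladder. Two 54×46 mm vertical rails, 2626 mm tall, stand 359 mm apart (outside-to-outside) with their front faces coplanar on the −y side. 8 rungs, each 46 mm deep and 38 mm tall, span between the inner faces of the rails, front faces flush with the rails. The lowest rung's underside is at z = 180 mm and rungs are spaced 328 mm apart (underside to underside).


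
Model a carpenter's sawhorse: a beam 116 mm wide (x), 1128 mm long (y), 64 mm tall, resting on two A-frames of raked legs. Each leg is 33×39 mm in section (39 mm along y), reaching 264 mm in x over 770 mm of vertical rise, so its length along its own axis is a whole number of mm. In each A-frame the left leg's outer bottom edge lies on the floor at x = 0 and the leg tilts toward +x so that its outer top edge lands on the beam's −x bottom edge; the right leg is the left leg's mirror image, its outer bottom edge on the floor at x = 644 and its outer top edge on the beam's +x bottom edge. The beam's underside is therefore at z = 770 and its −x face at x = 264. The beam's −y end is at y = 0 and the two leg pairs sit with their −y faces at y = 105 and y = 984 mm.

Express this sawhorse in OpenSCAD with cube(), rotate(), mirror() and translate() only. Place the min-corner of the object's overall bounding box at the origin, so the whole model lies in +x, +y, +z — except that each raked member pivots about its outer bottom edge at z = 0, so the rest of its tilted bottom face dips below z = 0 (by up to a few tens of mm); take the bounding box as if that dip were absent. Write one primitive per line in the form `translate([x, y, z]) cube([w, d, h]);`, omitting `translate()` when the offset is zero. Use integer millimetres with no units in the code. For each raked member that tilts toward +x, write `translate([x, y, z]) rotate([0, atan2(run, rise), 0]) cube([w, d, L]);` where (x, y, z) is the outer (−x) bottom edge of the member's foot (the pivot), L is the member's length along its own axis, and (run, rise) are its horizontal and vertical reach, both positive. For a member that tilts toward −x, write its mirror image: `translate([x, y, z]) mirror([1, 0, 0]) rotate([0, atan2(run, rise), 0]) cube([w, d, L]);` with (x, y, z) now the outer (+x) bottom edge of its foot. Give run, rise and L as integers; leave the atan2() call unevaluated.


translate([264, 0, 770]) cube([116, 1128, 64]);
translate([0, 105, 0]) rotate([0, atan2(264, 770), 0]) cube([33, 39, 814]);
translate([644, 105, 0]) mirror([1, 0, 0]) rotate([0, atan2(264, 770), 0]) cube([33, 39, 814]);
translate([0, 984, 0]) rotate([0, atan2(264, 770), 0]) cube([33, 39, 814]);
translate([644, 984, 0]) mirror([1, 0, 0]) rotate([0, atan2(264, 770), 0]) cube([33, 39, 814]);


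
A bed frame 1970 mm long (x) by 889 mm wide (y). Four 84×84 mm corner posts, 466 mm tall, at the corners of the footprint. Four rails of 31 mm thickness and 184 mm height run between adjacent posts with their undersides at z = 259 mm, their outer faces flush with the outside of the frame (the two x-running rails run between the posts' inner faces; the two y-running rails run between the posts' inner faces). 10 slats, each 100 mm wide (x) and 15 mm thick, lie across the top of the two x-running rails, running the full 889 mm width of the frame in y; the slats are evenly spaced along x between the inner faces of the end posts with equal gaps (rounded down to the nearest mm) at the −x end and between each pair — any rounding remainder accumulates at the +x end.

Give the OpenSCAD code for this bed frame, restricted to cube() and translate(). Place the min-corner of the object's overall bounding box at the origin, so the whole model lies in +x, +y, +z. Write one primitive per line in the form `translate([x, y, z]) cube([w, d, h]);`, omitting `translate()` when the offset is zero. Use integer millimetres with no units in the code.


cube([84, 84, 466]);
translate([0, 805, 0]) cube([84, 84, 466]);
translate([1886, 0, 0]) cube([84, 84, 466]);
translate([1886, 805, 0]) cube([84, 84, 466]);
translate([84, 0, 259]) cube([1802, 31, 184]);
translate([84, 858, 259]) cube([1802, 31, 184]);
translate([0, 84, 259]) cube([31, 721, 184]);
translate([1939, 84, 259]) cube([31, 721, 184]);
translate([156, 0, 443]) cube([100, 889, 15]);
translate([328, 0, 443]) cube([100, 889, 15]);
translate([500, 0, 443]) cube([100, 889, 15]);
translate([672, 0, 443]) cube([100, 889, 15]);
translate([844, 0, 443]) cube([100, 889, 15]);
translate([1016, 0, 443]) cube([100, 889, 15]);
translate([1188, 0, 443]) cube([100, 889, 15]);
translate([1360, 0, 443]) cube([100, 889, 15]);
translate([1532, 0, 443]) cube([100, 889, 15]);
translate([1704, 0, 443]) cube([100, 889, 15]);


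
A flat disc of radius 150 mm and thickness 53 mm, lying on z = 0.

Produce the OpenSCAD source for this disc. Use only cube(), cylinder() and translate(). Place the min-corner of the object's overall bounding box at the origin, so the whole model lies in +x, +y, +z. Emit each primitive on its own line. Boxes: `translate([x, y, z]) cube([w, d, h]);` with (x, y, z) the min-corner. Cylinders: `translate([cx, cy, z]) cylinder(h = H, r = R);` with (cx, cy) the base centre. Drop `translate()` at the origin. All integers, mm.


translate([150, 150, 0]) cylinder(h = 53, r = 150);


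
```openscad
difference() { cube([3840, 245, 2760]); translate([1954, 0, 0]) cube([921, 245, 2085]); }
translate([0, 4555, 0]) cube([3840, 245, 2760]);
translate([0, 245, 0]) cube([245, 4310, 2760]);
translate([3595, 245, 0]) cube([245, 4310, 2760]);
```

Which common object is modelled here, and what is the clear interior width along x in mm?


A single room. The interior width is 3350 mm.

Four walls enclosing a rectangle with a door in the front wall — a room. Outside width 3840 minus two 245 mm walls gives 3350 mm.


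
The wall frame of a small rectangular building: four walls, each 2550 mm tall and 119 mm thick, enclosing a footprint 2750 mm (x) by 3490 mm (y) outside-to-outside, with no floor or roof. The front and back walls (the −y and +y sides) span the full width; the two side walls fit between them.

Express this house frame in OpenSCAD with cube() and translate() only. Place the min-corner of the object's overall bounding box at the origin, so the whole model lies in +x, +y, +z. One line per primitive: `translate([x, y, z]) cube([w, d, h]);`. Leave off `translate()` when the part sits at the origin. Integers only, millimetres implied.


cube([2750, 119, 2550]);
translate([0, 3371, 0]) cube([2750, 119, 2550]);
translate([0, 119, 0]) cube([119, 3252, 2550]);
translate([2631, 119, 0]) cube([119, 3252, 2550]);


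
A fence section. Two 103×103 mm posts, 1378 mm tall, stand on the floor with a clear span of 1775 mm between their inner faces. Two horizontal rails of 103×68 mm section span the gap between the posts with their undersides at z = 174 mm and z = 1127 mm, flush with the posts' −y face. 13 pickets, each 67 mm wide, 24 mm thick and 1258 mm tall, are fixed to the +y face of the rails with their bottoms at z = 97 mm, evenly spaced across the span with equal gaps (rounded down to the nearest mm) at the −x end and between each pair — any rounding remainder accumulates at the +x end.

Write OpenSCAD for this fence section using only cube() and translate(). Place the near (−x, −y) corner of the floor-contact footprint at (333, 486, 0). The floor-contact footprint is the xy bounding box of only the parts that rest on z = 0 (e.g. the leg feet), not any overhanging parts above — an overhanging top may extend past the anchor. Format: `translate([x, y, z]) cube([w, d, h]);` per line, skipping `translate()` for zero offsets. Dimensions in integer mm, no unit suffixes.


translate([333, 486, 0]) cube([103, 103, 1378]);
translate([2211, 486, 0]) cube([103, 103, 1378]);
translate([436, 486, 174]) cube([1775, 103, 68]);
translate([436, 486, 1127]) cube([1775, 103, 68]);
translate([500, 589, 97]) cube([67, 24, 1258]);
translate([631, 589, 97]) cube([67, 24, 1258]);
translate([762, 589, 97]) cube([67, 24, 1258]);
translate([893, 589, 97]) cube([67, 24, 1258]);
translate([1024, 589, 97]) cube([67, 24, 1258]);
translate([1155, 589, 97]) cube([67, 24, 1258]);
translate([1286, 589, 97]) cube([67, 24, 1258]);
translate([1417, 589, 97]) cube([67, 24, 1258]);
translate([1548, 589, 97]) cube([67, 24, 1258]);
translate([1679, 589, 97]) cube([67, 24, 1258]);
translate([1810, 589, 97]) cube([67, 24, 1258]);
translate([1941, 589, 97]) cube([67, 24, 1258]);
translate([2072, 589, 97]) cube([67, 24, 1258]);


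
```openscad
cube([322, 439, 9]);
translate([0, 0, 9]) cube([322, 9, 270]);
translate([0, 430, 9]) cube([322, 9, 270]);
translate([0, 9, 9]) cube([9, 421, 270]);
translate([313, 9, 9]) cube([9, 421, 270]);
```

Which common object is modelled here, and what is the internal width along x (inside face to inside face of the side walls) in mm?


An open box. The internal width is 304 mm.

A 322×439 base slab with four walls standing on it — an open box. The base is 322 mm wide and the walls are 9 mm thick, so the internal width is 322 − 2 × 9 = 304 mm.


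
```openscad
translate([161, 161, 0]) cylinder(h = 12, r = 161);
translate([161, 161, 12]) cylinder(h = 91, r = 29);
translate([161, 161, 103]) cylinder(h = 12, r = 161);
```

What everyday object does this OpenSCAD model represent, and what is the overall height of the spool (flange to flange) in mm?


A spool. The overall height is 115 mm.

Three coaxial cylinders, large–small–large — a spool. Two 12 mm flanges and a 91 mm core give 12 + 91 + 12 = 115 mm.


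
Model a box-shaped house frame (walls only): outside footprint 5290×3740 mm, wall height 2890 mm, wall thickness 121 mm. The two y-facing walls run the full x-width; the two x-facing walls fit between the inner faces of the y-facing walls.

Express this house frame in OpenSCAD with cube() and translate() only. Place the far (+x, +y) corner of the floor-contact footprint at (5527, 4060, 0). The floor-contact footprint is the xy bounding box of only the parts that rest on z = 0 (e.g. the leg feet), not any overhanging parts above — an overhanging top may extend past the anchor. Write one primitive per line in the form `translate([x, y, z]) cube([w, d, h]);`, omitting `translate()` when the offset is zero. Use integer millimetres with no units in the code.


translate([237, 320, 0]) cube([5290, 121, 2890]);
translate([237, 3939, 0]) cube([5290, 121, 2890]);
translate([237, 441, 0]) cube([121, 3498, 2890]);
translate([5406, 441, 0]) cube([121, 3498, 2890]);


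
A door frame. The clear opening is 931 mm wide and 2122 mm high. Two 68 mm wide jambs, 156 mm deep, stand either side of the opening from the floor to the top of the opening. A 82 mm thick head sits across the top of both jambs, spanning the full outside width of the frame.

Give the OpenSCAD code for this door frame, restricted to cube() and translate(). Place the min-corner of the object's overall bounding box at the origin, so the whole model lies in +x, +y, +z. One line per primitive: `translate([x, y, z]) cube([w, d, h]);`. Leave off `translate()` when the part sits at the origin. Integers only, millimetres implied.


cube([68, 156, 2122]);
translate([999, 0, 0]) cube([68, 156, 2122]);
translate([0, 0, 2122]) cube([1067, 156, 82]);


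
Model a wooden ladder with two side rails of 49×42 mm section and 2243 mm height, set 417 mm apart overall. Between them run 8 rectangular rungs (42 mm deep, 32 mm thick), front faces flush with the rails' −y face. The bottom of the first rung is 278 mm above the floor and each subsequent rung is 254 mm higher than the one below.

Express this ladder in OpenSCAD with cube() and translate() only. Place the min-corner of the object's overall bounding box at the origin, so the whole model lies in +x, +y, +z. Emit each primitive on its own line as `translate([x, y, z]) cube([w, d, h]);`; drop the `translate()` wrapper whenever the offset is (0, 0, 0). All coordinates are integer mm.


cube([49, 42, 2243]);
translate([368, 0, 0]) cube([49, 42, 2243]);
translate([49, 0, 278]) cube([319, 42, 32]);
translate([49, 0, 532]) cube([319, 42, 32]);
translate([49, 0, 786]) cube([319, 42, 32]);
translate([49, 0, 1040]) cube([319, 42, 32]);
translate([49, 0, 1294]) cube([319, 42, 32]);
translate([49, 0, 1548]) cube([319, 42, 32]);
translate([49, 0, 1802]) cube([319, 42, 32]);
translate([49, 0, 2056]) cube([319, 42, 32]);


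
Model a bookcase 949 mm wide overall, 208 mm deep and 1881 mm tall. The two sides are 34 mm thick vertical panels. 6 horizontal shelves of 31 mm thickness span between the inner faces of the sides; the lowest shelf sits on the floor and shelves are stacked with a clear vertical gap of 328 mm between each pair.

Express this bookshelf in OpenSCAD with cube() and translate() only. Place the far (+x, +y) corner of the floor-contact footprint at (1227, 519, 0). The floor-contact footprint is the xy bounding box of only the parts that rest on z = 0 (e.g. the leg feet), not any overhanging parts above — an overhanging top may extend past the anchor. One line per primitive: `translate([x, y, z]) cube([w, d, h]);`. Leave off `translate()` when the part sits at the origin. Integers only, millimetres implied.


translate([278, 311, 0]) cube([34, 208, 1881]);
translate([1193, 311, 0]) cube([34, 208, 1881]);
translate([312, 311, 0]) cube([881, 208, 31]);
translate([312, 311, 359]) cube([881, 208, 31]);
translate([312, 311, 718]) cube([881, 208, 31]);
translate([312, 311, 1077]) cube([881, 208, 31]);
translate([312, 311, 1436]) cube([881, 208, 31]);
translate([312, 311, 1795]) cube([881, 208, 31]);


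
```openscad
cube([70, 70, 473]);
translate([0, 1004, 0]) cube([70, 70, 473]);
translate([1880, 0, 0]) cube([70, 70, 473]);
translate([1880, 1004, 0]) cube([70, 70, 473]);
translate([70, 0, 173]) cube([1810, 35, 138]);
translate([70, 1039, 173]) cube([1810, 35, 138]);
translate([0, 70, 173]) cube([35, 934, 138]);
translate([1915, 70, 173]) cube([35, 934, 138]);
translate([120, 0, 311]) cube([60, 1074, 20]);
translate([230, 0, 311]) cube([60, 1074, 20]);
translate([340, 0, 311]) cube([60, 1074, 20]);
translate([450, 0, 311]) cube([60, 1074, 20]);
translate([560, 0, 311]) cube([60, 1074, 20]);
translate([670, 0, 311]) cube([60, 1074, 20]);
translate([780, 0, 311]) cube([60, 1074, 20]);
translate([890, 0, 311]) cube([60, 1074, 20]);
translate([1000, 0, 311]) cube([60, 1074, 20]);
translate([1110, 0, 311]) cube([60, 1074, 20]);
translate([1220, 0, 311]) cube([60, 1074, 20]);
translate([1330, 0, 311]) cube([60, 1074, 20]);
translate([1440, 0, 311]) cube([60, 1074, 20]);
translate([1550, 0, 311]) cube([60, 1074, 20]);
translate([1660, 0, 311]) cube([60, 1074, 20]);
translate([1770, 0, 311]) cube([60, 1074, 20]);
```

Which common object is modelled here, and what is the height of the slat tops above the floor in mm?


A bed frame. The slat-top height is 331 mm.

Four posts, four rails, and a row of slats — a bed frame. Slats sit on the rails at z = 173 + 138 = 311; with slat thickness 20, the top is 331 mm.


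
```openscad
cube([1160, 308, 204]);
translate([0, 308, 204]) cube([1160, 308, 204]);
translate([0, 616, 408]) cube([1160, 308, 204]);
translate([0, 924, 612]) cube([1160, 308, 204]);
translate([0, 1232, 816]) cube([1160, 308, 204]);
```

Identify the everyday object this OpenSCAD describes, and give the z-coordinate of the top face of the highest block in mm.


A staircase. The total rise is 1020 mm.

5 identical blocks, each offset up and back from the previous — a staircase. Each step is 204 mm tall and there are 5 of them, so the total rise is 5 × 204 = 1020 mm.


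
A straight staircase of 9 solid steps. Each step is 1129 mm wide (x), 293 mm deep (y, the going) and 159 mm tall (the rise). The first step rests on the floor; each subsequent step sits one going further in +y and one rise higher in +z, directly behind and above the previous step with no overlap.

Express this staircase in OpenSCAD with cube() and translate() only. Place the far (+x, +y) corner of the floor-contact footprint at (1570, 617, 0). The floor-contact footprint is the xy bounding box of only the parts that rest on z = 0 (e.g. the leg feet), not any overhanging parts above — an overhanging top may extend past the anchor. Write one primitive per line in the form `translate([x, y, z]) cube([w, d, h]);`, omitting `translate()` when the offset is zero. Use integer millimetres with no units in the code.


translate([441, 324, 0]) cube([1129, 293, 159]);
translate([441, 617, 159]) cube([1129, 293, 159]);
translate([441, 910, 318]) cube([1129, 293, 159]);
translate([441, 1203, 477]) cube([1129, 293, 159]);
translate([441, 1496, 636]) cube([1129, 293, 159]);
translate([441, 1789, 795]) cube([1129, 293, 159]);
translate([441, 2082, 954]) cube([1129, 293, 159]);
translate([441, 2375, 1113]) cube([1129, 293, 159]);
translate([441, 2668, 1272]) cube([1129, 293, 159]);


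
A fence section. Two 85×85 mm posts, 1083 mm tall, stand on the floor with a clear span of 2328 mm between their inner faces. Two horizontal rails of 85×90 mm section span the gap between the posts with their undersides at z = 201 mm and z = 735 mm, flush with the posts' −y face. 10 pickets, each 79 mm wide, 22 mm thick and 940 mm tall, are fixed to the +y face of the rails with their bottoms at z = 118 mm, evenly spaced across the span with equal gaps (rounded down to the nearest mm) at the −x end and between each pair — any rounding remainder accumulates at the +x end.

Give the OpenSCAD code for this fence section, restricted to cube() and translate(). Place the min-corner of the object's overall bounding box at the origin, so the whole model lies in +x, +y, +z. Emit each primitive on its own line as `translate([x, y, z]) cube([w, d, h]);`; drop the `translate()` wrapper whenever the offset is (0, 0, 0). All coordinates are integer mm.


cube([85, 85, 1083]);
translate([2413, 0, 0]) cube([85, 85, 1083]);
translate([85, 0, 201]) cube([2328, 85, 90]);
translate([85, 0, 735]) cube([2328, 85, 90]);
translate([224, 85, 118]) cube([79, 22, 940]);
translate([442, 85, 118]) cube([79, 22, 940]);
translate([660, 85, 118]) cube([79, 22, 940]);
translate([878, 85, 118]) cube([79, 22, 940]);
translate([1096, 85, 118]) cube([79, 22, 940]);
translate([1314, 85, 118]) cube([79, 22, 940]);
translate([1532, 85, 118]) cube([79, 22, 940]);
translate([1750, 85, 118]) cube([79, 22, 940]);
translate([1968, 85, 118]) cube([79, 22, 940]);
translate([2186, 85, 118]) cube([79, 22, 940]);


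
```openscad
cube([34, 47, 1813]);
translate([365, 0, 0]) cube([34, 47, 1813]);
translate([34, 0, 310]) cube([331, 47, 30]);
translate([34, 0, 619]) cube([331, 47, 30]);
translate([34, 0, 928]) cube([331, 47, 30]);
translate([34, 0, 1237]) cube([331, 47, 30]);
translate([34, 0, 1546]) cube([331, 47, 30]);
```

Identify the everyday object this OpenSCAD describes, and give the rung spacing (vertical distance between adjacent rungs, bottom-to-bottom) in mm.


A ladder. The rung spacing is 309 mm.

Two tall 34×47 posts with 5 short bars between them — a ladder. Adjacent rungs sit at z = 310 and z = 619, so the spacing is 619 − 310 = 309 mm.


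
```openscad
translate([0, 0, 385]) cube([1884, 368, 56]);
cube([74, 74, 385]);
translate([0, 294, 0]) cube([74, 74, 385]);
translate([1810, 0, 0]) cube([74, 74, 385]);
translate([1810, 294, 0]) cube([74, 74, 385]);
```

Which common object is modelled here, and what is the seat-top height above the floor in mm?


A bench. The seat-top height is 441 mm.

A long slab on four corner posts — a bench. The slab sits at z = 385 with thickness 56, so the top is 385 + 56 = 441 mm.


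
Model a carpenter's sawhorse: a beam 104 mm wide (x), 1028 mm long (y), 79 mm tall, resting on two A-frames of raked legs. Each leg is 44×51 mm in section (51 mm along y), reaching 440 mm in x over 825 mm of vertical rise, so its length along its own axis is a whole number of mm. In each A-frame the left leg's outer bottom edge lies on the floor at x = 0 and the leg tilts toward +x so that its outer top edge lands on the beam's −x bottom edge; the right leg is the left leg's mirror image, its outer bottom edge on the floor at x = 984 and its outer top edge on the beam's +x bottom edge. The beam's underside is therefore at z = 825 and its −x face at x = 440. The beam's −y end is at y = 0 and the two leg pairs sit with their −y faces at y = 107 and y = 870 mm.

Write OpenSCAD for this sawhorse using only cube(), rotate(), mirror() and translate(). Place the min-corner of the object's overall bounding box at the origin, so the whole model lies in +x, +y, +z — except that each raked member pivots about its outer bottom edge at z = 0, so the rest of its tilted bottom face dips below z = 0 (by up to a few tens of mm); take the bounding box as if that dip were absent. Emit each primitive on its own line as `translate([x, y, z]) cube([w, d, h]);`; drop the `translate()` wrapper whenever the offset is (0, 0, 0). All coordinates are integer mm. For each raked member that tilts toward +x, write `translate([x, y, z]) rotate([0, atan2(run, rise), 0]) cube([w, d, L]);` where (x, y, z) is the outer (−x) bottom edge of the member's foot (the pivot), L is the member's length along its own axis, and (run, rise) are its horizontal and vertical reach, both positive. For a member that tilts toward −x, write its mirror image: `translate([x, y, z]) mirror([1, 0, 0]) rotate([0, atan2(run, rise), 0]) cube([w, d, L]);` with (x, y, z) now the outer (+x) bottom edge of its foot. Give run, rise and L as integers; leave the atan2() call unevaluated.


// leg length = √(440² + 825²) = 935
// right-leg outer foot x = 2·440 + 104 = 984
// beam min-corner = (440, 0, 825)
translate([440, 0, 825]) cube([104, 1028, 79]);
translate([0, 107, 0]) rotate([0, atan2(440, 825), 0]) cube([44, 51, 935]);
translate([984, 107, 0]) mirror([1, 0, 0]) rotate([0, atan2(440, 825), 0]) cube([44, 51, 935]);
translate([0, 870, 0]) rotate([0, atan2(440, 825), 0]) cube([44, 51, 935]);
translate([984, 870, 0]) mirror([1, 0, 0]) rotate([0, atan2(440, 825), 0]) cube([44, 51, 935]);


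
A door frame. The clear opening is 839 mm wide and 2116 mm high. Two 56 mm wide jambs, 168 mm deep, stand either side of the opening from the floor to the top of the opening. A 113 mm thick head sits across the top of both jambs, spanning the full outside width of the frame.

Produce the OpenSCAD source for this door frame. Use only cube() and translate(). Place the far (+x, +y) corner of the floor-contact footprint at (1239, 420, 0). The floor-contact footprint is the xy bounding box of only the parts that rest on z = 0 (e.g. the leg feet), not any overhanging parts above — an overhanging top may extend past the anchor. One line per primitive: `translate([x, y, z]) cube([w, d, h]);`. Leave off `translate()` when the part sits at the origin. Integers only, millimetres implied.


translate([288, 252, 0]) cube([56, 168, 2116]);
translate([1183, 252, 0]) cube([56, 168, 2116]);
translate([288, 252, 2116]) cube([951, 168, 113]);


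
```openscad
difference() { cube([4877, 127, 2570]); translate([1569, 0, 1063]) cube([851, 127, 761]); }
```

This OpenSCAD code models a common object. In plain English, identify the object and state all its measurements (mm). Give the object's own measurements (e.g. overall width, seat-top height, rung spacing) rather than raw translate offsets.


A wall 4877 mm long (x), 127 mm thick (y), 2570 mm tall, with a rectangular window opening cut through it. The opening is 851 mm wide and 761 mm tall; its sill is at z = 1063 mm and its near (−x) edge is 1569 mm from the wall's −x end. The opening passes through the full wall thickness.


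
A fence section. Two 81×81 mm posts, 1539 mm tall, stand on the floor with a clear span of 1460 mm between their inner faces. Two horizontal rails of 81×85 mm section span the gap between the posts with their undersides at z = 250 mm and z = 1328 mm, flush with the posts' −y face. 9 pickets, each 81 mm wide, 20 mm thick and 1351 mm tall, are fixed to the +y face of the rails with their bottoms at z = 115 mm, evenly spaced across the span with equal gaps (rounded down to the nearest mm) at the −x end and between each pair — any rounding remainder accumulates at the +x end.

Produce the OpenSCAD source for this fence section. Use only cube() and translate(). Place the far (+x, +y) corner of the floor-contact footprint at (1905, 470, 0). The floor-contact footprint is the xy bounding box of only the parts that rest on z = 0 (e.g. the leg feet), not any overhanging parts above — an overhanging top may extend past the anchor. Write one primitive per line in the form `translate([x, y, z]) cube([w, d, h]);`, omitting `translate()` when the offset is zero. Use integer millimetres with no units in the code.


translate([283, 389, 0]) cube([81, 81, 1539]);
translate([1824, 389, 0]) cube([81, 81, 1539]);
translate([364, 389, 250]) cube([1460, 81, 85]);
translate([364, 389, 1328]) cube([1460, 81, 85]);
translate([437, 470, 115]) cube([81, 20, 1351]);
translate([591, 470, 115]) cube([81, 20, 1351]);
translate([745, 470, 115]) cube([81, 20, 1351]);
translate([899, 470, 115]) cube([81, 20, 1351]);
translate([1053, 470, 115]) cube([81, 20, 1351]);
translate([1207, 470, 115]) cube([81, 20, 1351]);
translate([1361, 470, 115]) cube([81, 20, 1351]);
translate([1515, 470, 115]) cube([81, 20, 1351]);
translate([1669, 470, 115]) cube([81, 20, 1351]);
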